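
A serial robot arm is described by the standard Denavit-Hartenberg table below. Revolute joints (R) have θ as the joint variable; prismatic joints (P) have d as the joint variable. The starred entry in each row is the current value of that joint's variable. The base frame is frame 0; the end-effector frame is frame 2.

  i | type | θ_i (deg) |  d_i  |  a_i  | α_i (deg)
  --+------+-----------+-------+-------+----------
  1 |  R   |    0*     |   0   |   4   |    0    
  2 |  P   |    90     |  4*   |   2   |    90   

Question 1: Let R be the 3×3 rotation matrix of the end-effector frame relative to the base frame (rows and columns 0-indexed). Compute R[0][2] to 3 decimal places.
1.000

End-effector z-axis (col 2 of R) = (1.0000,-0.0000,0.0000)
R[0][2] = 1.0000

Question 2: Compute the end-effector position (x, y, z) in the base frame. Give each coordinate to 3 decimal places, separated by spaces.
4.000 2.000 4.000

after link 1: o_1 = (4.0000, 0.0000, 0.0000)
after link 2: o_2 = (4.0000, 2.0000, 4.0000)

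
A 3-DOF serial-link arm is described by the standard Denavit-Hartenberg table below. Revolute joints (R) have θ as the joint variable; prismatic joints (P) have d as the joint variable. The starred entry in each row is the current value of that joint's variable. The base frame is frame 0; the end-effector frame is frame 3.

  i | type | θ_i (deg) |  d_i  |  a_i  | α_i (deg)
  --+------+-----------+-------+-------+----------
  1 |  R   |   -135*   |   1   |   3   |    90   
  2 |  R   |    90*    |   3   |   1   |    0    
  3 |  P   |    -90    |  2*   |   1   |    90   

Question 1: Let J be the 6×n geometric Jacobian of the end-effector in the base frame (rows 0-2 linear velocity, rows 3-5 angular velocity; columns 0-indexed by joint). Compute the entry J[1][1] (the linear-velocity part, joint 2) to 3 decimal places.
0.707

axis z_1 = (-0.7071,0.7071,0.0000); lever o_n−o_1 = (-4.2426,2.8284,1.0000)
cross product → J_v[:, 1] = (0.7071,0.7071,1.0000)
J_ω[:, 1] = z_1
entry J[1][1] = 0.7071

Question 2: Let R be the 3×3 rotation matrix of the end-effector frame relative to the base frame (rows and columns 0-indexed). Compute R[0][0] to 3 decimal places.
End-effector x-axis (col 0 of R) = (-0.7071,-0.7071,0.0000)
R[0][0] = -0.7071

-0.707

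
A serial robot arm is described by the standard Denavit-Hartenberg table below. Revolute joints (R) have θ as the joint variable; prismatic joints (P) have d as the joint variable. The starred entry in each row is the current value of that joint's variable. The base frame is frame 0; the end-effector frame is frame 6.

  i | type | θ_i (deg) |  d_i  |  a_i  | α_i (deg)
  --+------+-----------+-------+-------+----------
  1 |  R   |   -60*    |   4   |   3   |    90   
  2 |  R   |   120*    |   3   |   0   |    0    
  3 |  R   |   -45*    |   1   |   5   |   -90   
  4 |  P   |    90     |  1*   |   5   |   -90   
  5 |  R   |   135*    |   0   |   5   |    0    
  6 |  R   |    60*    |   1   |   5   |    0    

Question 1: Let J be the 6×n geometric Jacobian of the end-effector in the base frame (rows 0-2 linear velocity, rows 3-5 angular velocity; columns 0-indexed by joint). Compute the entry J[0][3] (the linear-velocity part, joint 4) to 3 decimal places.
-0.483

prismatic axis z_3 = (-0.4830,0.8365,0.2588)
J_v[:, 3] = z_3; J_ω[:, 3] = (0,0,0)
entry J[0][3] = -0.4830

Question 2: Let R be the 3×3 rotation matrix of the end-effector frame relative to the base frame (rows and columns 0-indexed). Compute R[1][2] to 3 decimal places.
End-effector z-axis (col 2 of R) = (-0.1294,0.2241,-0.9659)
R[1][2] = 0.2241

0.224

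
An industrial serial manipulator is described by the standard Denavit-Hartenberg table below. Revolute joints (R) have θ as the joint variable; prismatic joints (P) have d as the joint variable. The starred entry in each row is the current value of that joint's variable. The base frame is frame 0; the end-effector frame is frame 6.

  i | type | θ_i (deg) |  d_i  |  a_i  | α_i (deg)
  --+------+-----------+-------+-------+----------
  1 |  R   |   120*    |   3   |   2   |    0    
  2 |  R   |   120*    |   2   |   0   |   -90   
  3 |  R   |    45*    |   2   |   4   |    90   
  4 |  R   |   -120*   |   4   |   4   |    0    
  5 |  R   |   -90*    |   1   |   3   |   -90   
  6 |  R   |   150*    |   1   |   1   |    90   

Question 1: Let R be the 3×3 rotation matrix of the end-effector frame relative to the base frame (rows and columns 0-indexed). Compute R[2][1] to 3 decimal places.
0.354

End-effector y-axis (col 1 of R) = (-0.5732,0.7392,0.3536)
R[2][1] = 0.3536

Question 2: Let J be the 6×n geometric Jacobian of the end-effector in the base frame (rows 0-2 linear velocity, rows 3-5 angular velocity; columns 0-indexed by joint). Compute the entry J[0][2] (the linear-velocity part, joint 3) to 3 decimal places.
-1.714

axis z_2 = (0.8660,-0.5000,0.0000); lever o_n−o_2 = (-2.5618,-1.9110,3.4281)
cross product → J_v[:, 2] = (-1.7141,-2.9688,-2.9359)
J_ω[:, 2] = z_2
entry J[0][2] = -1.7141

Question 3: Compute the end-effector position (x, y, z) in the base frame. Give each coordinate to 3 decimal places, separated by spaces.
after link 1: o_1 = (-1.0000, 1.7321, 3.0000)
after link 2: o_2 = (-1.0000, 1.7321, 5.0000)
after link 3: o_3 = (-0.6822, -1.7174, 2.1716)
after link 4: o_4 = (-4.3893, -1.2101, 6.4142)
after link 5: o_5 = (-2.5252, -0.9815, 8.9584)
after link 6: o_6 = (-3.5618, -0.1789, 8.4281)

-3.562 -0.179 8.428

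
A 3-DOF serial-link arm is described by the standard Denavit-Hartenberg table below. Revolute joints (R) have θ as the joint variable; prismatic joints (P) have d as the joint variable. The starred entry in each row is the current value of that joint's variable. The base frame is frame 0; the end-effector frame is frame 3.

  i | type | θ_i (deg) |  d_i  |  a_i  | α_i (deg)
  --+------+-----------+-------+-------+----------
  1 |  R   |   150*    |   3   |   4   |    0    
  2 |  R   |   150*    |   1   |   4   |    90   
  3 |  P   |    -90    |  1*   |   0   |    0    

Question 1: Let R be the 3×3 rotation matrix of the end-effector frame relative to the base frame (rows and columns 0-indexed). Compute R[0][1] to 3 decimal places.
End-effector y-axis (col 1 of R) = (0.5000,-0.8660,0.0000)
R[0][1] = 0.5000

0.500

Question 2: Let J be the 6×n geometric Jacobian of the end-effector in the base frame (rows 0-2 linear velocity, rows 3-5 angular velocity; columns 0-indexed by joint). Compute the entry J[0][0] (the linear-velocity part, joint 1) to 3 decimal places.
1.964

axis z_0 = ẑ; lever o_n−o_0 = (-2.3301,-1.9641,4.0000)
cross product → J_v[:, 0] = (1.9641,-2.3301,0.0000)
J_ω[:, 0] = z_0
entry J[0][0] = 1.9641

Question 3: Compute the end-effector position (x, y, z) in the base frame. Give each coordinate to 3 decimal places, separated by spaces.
-2.330 -1.964 4.000

after link 1: o_1 = (-3.4641, 2.0000, 3.0000)
after link 2: o_2 = (-1.4641, -1.4641, 4.0000)
after link 3: o_3 = (-2.3301, -1.9641, 4.0000)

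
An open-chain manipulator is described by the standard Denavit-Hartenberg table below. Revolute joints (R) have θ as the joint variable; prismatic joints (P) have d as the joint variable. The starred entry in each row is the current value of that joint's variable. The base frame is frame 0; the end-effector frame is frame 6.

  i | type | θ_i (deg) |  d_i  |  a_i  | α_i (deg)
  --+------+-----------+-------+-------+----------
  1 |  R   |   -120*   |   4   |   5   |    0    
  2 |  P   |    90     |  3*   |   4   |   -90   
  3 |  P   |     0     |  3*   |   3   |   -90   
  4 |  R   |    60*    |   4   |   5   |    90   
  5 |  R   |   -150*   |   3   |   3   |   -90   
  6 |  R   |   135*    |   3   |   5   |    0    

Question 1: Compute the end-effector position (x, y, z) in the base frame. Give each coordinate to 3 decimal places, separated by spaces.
after link 1: o_1 = (-2.5000, -4.3301, 4.0000)
after link 2: o_2 = (0.9641, -6.3301, 7.0000)
after link 3: o_3 = (5.0622, -5.2321, 7.0000)
after link 4: o_4 = (5.0622, -10.2321, 3.0000)
after link 5: o_5 = (8.0622, -7.6340, 4.5000)
after link 6: o_6 = (4.5266, -12.1958, 5.3303)

4.527 -12.196 5.330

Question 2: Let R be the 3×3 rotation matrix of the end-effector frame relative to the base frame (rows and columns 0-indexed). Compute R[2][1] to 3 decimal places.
-0.354

End-effector y-axis (col 1 of R) = (0.7071,-0.6124,-0.3536)
R[2][1] = -0.3536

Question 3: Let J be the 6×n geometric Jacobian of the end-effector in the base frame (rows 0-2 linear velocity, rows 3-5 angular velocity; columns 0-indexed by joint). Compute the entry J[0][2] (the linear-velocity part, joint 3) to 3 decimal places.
0.500

prismatic axis z_2 = (0.5000,0.8660,0.0000)
J_v[:, 2] = z_2; J_ω[:, 2] = (0,0,0)
entry J[0][2] = 0.5000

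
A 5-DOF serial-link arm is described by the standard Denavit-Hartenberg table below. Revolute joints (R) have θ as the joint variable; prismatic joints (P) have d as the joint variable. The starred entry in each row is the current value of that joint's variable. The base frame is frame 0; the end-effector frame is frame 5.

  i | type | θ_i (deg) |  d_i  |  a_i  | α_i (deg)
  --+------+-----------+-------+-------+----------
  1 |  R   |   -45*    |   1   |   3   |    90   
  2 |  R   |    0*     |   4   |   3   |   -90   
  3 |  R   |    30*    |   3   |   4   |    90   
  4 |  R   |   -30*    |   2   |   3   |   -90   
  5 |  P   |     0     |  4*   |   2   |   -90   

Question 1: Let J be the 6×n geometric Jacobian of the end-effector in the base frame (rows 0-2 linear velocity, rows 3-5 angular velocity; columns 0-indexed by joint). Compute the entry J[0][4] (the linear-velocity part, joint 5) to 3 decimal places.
prismatic axis z_4 = (0.4830,-0.1294,0.8660)
J_v[:, 4] = z_4; J_ω[:, 4] = (0,0,0)
entry J[0][4] = 0.4830

0.483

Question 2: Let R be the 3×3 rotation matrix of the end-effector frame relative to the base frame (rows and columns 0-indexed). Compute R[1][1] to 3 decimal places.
0.129

End-effector y-axis (col 1 of R) = (-0.4830,0.1294,-0.8660)
R[1][1] = 0.1294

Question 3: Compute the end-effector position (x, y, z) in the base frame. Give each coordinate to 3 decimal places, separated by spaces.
10.875 -11.677 4.964

after link 1: o_1 = (2.1213, -2.1213, 1.0000)
after link 2: o_2 = (1.4142, -7.0711, 1.0000)
after link 3: o_3 = (5.2779, -8.1063, 4.0000)
after link 4: o_4 = (7.2698, -10.7106, 2.5000)
after link 5: o_5 = (10.8747, -11.6766, 4.9641)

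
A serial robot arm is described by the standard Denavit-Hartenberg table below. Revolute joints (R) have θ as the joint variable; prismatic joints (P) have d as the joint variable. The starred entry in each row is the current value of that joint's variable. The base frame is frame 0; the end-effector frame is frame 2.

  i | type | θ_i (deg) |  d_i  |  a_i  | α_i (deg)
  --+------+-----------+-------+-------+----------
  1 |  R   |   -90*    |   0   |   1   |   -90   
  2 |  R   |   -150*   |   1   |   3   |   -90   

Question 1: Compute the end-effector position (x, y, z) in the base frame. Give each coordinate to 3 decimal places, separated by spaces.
after link 1: o_1 = (0.0000, -1.0000, 0.0000)
after link 2: o_2 = (1.0000, 1.5981, 1.5000)

1.000 1.598 1.500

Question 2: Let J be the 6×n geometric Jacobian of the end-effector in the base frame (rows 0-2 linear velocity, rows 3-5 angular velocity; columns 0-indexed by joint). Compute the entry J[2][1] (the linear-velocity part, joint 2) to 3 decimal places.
2.598

axis z_1 = (1.0000,0.0000,0.0000); lever o_n−o_1 = (1.0000,2.5981,1.5000)
cross product → J_v[:, 1] = (-0.0000,-1.5000,2.5981)
J_ω[:, 1] = z_1
entry J[2][1] = 2.5981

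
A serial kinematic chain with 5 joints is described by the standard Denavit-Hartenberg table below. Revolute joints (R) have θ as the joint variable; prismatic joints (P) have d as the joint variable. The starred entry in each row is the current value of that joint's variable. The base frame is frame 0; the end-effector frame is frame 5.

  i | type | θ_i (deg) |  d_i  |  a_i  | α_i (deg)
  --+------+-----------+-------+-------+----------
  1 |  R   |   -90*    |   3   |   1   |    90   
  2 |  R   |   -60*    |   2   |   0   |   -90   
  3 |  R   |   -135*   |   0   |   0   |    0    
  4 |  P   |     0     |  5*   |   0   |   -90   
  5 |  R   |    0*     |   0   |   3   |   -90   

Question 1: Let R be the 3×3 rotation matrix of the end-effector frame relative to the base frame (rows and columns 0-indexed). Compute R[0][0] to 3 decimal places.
-0.707

End-effector x-axis (col 0 of R) = (-0.7071,0.3536,0.6124)
R[0][0] = -0.7071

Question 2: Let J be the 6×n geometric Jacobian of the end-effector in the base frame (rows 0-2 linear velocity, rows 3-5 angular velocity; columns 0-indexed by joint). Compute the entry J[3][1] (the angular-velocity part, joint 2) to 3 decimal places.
axis z_1 = (-1.0000,-0.0000,0.0000); lever o_n−o_1 = (-4.1213,-3.2695,4.3371)
cross product → J_v[:, 1] = (-0.0000,4.3371,3.2695)
J_ω[:, 1] = z_1
entry J[3][1] = -1.0000

-1.000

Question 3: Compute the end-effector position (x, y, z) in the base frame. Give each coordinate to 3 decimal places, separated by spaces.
-4.121 -4.269 7.337

after link 1: o_1 = (0.0000, -1.0000, 3.0000)
after link 2: o_2 = (-2.0000, -1.0000, 3.0000)
after link 3: o_3 = (-2.0000, -1.0000, 3.0000)
after link 4: o_4 = (-2.0000, -5.3301, 5.5000)
after link 5: o_5 = (-4.1213, -4.2695, 7.3371)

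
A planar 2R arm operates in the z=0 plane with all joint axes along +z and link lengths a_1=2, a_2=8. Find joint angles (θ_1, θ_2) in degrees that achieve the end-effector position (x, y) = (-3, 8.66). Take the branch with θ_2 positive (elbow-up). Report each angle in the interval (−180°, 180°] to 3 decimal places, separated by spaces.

cos θ_2 = (83.9956−2²−8²)/(2·2·8) = 0.4999; θ_2 = 60.0091° (elbow-up)
β = atan2(8.6600,-3.0000) = 109.1071°; ψ = atan2(6.9288,5.9989) = 49.1144°
θ_1 = β − ψ = 59.9927°

59.993 60.009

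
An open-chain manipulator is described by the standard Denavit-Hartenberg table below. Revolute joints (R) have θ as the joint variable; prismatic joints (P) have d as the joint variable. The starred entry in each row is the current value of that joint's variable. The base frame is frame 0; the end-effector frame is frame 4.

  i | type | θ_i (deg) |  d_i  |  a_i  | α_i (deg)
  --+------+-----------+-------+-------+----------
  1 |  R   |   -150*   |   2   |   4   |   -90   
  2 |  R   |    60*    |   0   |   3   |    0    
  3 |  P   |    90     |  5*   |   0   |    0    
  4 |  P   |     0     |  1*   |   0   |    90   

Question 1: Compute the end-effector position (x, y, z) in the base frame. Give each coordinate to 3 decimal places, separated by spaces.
after link 1: o_1 = (-3.4641, -2.0000, 2.0000)
after link 2: o_2 = (-4.7631, -2.7500, -0.5981)
after link 3: o_3 = (-2.2631, -7.0801, -0.5981)
after link 4: o_4 = (-1.7631, -7.9462, -0.5981)

-1.763 -7.946 -0.598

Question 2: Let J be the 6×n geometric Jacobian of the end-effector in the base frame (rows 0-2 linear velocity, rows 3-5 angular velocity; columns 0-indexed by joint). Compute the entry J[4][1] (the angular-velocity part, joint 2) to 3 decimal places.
-0.866

axis z_1 = (0.5000,-0.8660,0.0000); lever o_n−o_1 = (1.7010,-5.9462,-2.5981)
cross product → J_v[:, 1] = (2.2500,1.2990,-1.5000)
J_ω[:, 1] = z_1
entry J[4][1] = -0.8660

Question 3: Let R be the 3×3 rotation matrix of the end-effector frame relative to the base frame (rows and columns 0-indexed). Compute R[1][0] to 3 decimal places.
0.433

End-effector x-axis (col 0 of R) = (0.7500,0.4330,-0.5000)
R[1][0] = 0.4330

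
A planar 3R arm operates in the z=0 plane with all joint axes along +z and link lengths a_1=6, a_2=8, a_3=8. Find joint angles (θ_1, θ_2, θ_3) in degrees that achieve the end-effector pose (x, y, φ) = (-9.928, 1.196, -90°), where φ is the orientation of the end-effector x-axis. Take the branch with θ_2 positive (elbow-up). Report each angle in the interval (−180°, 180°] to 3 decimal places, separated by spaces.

119.995 30.008 119.997

wrist centre = target − a_3·(cos φ, sin φ) = (-9.9280, 9.1960)
cos θ_2 = (183.1316−6²−8²)/(2·6·8) = 0.8660; θ_2 = 30.0082° (elbow-up)
β = atan2(9.1960,-9.9280) = 137.1920°; ψ = atan2(4.0010,12.9276) = 17.1968°
θ_1 = β − ψ = 119.9952°
θ_3 = φ − θ_1 − θ_2 = 119.9967° (wrapped to (-180°,180°])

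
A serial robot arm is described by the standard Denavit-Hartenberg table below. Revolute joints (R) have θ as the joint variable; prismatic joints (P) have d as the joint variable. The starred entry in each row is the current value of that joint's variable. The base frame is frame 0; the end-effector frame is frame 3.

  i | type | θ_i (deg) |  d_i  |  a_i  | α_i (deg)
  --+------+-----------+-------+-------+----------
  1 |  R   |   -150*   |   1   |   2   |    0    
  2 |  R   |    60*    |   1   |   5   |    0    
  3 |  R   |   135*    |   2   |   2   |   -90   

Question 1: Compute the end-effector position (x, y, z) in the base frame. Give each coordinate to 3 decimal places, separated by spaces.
-0.318 -4.586 4.000

after link 1: o_1 = (-1.7321, -1.0000, 1.0000)
after link 2: o_2 = (-1.7321, -6.0000, 2.0000)
after link 3: o_3 = (-0.3178, -4.5858, 4.0000)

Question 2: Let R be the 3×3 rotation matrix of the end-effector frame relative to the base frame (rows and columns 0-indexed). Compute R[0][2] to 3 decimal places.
-0.707

End-effector z-axis (col 2 of R) = (-0.7071,0.7071,0.0000)
R[0][2] = -0.7071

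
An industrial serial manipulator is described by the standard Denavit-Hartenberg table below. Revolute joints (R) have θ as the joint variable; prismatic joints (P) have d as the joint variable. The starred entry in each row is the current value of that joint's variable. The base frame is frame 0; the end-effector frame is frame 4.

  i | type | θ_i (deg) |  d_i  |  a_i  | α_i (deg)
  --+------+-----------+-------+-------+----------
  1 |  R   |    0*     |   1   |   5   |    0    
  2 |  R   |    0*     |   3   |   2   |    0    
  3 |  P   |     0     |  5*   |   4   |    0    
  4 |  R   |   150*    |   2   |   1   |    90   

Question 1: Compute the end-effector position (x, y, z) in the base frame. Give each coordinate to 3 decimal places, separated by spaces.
after link 1: o_1 = (5.0000, 0.0000, 1.0000)
after link 2: o_2 = (7.0000, 0.0000, 4.0000)
after link 3: o_3 = (11.0000, 0.0000, 9.0000)
after link 4: o_4 = (10.1340, 0.5000, 11.0000)

10.134 0.500 11.000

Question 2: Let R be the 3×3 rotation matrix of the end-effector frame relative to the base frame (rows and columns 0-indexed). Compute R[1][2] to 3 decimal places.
0.866

End-effector z-axis (col 2 of R) = (0.5000,0.8660,0.0000)
R[1][2] = 0.8660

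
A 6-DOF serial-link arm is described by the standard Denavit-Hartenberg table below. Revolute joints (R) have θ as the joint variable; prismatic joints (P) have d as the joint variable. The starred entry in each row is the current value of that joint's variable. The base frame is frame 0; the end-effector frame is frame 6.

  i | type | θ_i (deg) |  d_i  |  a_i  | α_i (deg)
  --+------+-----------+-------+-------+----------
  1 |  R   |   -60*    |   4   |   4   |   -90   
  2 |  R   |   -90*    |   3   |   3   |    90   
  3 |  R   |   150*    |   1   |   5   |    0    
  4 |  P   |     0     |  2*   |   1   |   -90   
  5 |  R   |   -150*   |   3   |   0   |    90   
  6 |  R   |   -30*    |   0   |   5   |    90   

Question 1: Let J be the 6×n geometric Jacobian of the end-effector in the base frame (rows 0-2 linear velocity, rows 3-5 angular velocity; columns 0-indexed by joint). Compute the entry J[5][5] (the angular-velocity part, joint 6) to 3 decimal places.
0.433

axis z_5 = (0.2165,-0.8750,0.4330); lever o_n−o_5 = (-0.8313,2.0200,4.4976)
cross product → J_v[:, 5] = (-4.8101,-1.3337,-0.2901)
J_ω[:, 5] = z_5
entry J[5][5] = 0.4330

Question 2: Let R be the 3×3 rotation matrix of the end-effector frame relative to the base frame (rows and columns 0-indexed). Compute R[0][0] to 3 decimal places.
-0.166

End-effector x-axis (col 0 of R) = (-0.1663,0.4040,0.8995)
R[0][0] = -0.1663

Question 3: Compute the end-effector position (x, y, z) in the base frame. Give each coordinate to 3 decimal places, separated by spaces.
2.615 2.855 4.801

after link 1: o_1 = (2.0000, -3.4641, 4.0000)
after link 2: o_2 = (4.5981, -1.9641, 7.0000)
after link 3: o_3 = (6.2631, 0.1519, 2.6699)
after link 4: o_4 = (5.6962, 2.1340, 1.8038)
after link 5: o_5 = (3.4462, 0.8349, 0.3038)
after link 6: o_6 = (2.6148, 2.8550, 4.8014)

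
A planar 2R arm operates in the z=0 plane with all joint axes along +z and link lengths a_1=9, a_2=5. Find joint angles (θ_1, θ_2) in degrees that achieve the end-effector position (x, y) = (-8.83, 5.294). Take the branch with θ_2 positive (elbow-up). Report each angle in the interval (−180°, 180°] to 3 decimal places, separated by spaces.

120.000 90.003

cos θ_2 = (105.9953−9²−5²)/(2·9·5) = -0.0001; θ_2 = 90.0030° (elbow-up)
β = atan2(5.2940,-8.8300) = 149.0553°; ψ = atan2(5.0000,8.9997) = 29.0553°
θ_1 = β − ψ = 120.0000°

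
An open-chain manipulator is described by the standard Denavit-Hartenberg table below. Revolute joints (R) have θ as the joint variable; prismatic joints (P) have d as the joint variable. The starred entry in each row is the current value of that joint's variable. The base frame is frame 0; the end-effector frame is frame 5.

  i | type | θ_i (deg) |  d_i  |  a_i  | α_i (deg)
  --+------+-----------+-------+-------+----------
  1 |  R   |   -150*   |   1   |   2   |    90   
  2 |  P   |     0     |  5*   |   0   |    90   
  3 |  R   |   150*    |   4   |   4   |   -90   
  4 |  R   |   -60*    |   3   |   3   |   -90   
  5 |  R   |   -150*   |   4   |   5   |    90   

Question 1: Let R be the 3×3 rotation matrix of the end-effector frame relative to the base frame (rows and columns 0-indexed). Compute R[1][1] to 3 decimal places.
End-effector y-axis (col 1 of R) = (0.4330,0.7500,0.5000)
R[1][1] = 0.7500

0.750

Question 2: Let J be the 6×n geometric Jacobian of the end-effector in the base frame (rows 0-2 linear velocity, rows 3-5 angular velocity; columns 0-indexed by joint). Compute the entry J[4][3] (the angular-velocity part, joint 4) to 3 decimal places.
-0.500

axis z_3 = (0.8660,-0.5000,-0.0000); lever o_n−o_3 = (6.1627,-0.3260,3.1519)
cross product → J_v[:, 3] = (-1.5760,-2.7296,2.7990)
J_ω[:, 3] = z_3
entry J[4][3] = -0.5000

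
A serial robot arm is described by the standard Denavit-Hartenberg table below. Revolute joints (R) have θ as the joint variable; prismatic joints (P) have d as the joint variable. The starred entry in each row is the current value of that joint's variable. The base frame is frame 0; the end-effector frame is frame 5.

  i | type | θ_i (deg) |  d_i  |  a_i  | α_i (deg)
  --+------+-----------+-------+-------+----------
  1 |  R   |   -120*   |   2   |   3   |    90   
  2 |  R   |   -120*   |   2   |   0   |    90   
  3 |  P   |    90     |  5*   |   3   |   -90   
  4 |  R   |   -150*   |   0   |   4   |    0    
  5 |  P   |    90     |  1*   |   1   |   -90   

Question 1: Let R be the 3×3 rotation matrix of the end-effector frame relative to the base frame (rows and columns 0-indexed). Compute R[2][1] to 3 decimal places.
End-effector y-axis (col 1 of R) = (0.2500,0.4330,-0.8660)
R[2][1] = -0.8660

-0.866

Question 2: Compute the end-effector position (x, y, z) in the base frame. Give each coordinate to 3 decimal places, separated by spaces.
after link 1: o_1 = (-1.5000, -2.5981, 2.0000)
after link 2: o_2 = (-3.2321, -1.5981, 2.0000)
after link 3: o_3 = (-3.6651, 3.6519, 4.5000)
after link 4: o_4 = (0.2010, 3.4199, 5.5000)
after link 5: o_5 = (-0.1071, 3.8864, 6.7990)

-0.107 3.886 6.799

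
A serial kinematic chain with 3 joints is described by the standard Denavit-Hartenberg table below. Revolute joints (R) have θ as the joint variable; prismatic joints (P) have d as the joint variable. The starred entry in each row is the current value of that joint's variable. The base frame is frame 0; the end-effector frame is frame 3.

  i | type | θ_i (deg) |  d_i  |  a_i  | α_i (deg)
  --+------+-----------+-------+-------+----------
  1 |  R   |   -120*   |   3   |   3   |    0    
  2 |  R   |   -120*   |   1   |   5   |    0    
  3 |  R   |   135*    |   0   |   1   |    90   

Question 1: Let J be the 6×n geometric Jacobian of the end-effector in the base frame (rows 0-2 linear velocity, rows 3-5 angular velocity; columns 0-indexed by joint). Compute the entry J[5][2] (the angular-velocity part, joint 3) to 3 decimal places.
1.000

axis z_2 = (0.0000,0.0000,1.0000); lever o_n−o_2 = (-0.2588,-0.9659,0.0000)
cross product → J_v[:, 2] = (0.9659,-0.2588,0.0000)
J_ω[:, 2] = z_2
entry J[5][2] = 1.0000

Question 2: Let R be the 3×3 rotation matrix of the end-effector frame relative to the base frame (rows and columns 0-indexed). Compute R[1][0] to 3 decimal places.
End-effector x-axis (col 0 of R) = (-0.2588,-0.9659,0.0000)
R[1][0] = -0.9659

-0.966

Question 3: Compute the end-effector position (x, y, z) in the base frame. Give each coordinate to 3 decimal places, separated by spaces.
-4.259 0.766 4.000

after link 1: o_1 = (-1.5000, -2.5981, 3.0000)
after link 2: o_2 = (-4.0000, 1.7321, 4.0000)
after link 3: o_3 = (-4.2588, 0.7661, 4.0000)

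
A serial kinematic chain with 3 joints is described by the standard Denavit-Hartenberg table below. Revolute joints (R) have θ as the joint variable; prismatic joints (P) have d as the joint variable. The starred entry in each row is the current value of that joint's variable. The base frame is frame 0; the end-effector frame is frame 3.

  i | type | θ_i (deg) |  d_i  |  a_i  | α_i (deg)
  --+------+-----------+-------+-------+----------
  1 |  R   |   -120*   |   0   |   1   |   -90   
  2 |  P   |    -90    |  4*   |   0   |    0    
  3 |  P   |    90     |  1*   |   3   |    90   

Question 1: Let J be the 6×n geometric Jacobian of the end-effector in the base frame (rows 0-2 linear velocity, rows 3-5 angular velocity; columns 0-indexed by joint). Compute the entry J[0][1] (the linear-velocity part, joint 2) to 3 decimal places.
prismatic axis z_1 = (0.8660,-0.5000,0.0000)
J_v[:, 1] = z_1; J_ω[:, 1] = (0,0,0)
entry J[0][1] = 0.8660

0.866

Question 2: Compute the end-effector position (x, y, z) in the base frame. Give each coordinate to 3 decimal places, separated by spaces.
2.330 -5.964 0.000

after link 1: o_1 = (-0.5000, -0.8660, 0.0000)
after link 2: o_2 = (2.9641, -2.8660, 0.0000)
after link 3: o_3 = (2.3301, -5.9641, 0.0000)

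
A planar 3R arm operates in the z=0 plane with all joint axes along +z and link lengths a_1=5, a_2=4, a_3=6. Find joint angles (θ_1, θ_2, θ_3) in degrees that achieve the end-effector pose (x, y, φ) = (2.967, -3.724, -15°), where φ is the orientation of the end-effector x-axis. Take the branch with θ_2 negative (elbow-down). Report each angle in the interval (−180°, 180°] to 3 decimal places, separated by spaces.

wrist centre = target − a_3·(cos φ, sin φ) = (-2.8286, -2.1711)
cos θ_2 = (12.7143−5²−4²)/(2·5·4) = -0.7071; θ_2 = -135.0028° (elbow-down)
β = atan2(-2.1711,-2.8286) = -142.4916°; ψ = atan2(-2.8283,2.1714) = -52.4845°
θ_1 = β − ψ = -90.0070°
θ_3 = φ − θ_1 − θ_2 = -149.9901° (wrapped to (-180°,180°])

-90.007 -135.003 -149.990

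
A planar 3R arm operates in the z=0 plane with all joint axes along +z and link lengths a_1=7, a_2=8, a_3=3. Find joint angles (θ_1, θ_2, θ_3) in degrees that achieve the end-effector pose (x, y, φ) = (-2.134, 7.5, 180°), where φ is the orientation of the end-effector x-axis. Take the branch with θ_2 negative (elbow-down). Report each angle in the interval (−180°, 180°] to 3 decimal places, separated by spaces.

150.000 -120.000 150.000

wrist centre = target − a_3·(cos φ, sin φ) = (0.8660, 7.5000)
cos θ_2 = (57.0000−7²−8²)/(2·7·8) = -0.5000; θ_2 = -120.0000° (elbow-down)
β = atan2(7.5000,0.8660) = 83.4134°; ψ = atan2(-6.9282,3.0000) = -66.5868°
θ_1 = β − ψ = 150.0002°
θ_3 = φ − θ_1 − θ_2 = 149.9998° (wrapped to (-180°,180°])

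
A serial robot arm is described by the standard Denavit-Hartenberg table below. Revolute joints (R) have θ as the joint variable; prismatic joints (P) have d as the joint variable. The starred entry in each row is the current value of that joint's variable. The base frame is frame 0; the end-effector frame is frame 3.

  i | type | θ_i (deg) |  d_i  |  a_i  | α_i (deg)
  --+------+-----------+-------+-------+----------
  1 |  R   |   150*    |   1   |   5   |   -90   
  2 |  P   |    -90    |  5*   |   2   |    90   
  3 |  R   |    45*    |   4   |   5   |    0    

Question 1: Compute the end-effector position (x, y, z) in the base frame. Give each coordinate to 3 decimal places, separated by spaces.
after link 1: o_1 = (-4.3301, 2.5000, 1.0000)
after link 2: o_2 = (-6.8301, -1.8301, 3.0000)
after link 3: o_3 = (-5.1338, -6.8920, 6.5355)

-5.134 -6.892 6.536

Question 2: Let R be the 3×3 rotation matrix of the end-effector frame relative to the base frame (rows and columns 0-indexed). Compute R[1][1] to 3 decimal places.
-0.612

End-effector y-axis (col 1 of R) = (-0.3536,-0.6124,-0.7071)
R[1][1] = -0.6124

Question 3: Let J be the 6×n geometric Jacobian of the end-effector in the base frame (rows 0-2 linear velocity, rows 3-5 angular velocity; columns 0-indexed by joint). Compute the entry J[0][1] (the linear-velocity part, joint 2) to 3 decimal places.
prismatic axis z_1 = (-0.5000,-0.8660,0.0000)
J_v[:, 1] = z_1; J_ω[:, 1] = (0,0,0)
entry J[0][1] = -0.5000

-0.500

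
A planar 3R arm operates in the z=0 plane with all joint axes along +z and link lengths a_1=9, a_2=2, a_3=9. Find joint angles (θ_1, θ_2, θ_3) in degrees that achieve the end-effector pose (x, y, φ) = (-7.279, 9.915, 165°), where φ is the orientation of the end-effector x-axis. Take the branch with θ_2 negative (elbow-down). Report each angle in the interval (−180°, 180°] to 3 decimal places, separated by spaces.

wrist centre = target − a_3·(cos φ, sin φ) = (1.4143, 7.5856)
cos θ_2 = (59.5421−9²−2²)/(2·9·2) = -0.7072; θ_2 = -135.0046° (elbow-down)
β = atan2(7.5856,1.4143) = 79.4385°; ψ = atan2(-1.4141,7.5857) = -10.5597°
θ_1 = β − ψ = 89.9982°
θ_3 = φ − θ_1 − θ_2 = -149.9936° (wrapped to (-180°,180°])

89.998 -135.005 -149.994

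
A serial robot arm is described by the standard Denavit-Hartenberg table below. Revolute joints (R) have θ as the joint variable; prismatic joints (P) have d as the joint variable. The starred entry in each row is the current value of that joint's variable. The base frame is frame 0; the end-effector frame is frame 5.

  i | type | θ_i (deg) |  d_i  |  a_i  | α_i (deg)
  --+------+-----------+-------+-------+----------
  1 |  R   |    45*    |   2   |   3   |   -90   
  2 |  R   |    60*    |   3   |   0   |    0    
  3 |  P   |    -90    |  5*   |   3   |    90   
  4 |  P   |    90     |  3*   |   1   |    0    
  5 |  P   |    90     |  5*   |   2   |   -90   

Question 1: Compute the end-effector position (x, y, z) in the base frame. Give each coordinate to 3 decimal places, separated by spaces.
-6.459 6.269 9.428

after link 1: o_1 = (2.1213, 2.1213, 2.0000)
after link 2: o_2 = (0.0000, 4.2426, 2.0000)
after link 3: o_3 = (-1.6984, 9.6153, 3.5000)
after link 4: o_4 = (-3.4662, 9.2617, 6.0981)
after link 5: o_5 = (-6.4587, 6.2692, 9.4282)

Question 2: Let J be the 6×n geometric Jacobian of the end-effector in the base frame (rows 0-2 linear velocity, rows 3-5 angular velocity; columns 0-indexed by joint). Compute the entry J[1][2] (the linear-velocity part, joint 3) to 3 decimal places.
0.707

prismatic axis z_2 = (-0.7071,0.7071,0.0000)
J_v[:, 2] = z_2; J_ω[:, 2] = (0,0,0)
entry J[1][2] = 0.7071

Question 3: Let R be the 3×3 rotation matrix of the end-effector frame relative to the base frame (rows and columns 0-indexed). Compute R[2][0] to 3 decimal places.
End-effector x-axis (col 0 of R) = (-0.6124,-0.6124,-0.5000)
R[2][0] = -0.5000

-0.500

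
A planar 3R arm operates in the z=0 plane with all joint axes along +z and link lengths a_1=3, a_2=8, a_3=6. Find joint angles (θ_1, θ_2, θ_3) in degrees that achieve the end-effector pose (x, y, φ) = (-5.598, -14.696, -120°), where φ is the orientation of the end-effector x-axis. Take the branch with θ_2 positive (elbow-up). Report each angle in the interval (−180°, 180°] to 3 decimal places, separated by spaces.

wrist centre = target − a_3·(cos φ, sin φ) = (-2.5980, -9.4998)
cos θ_2 = (96.9967−3²−8²)/(2·3·8) = 0.4999; θ_2 = 60.0045° (elbow-up)
β = atan2(-9.4998,-2.5980) = -105.2952°; ψ = atan2(6.9285,6.9995) = 44.7082°
θ_1 = β − ψ = -150.0034°
θ_3 = φ − θ_1 − θ_2 = -30.0012° (wrapped to (-180°,180°])

-150.003 60.005 -30.001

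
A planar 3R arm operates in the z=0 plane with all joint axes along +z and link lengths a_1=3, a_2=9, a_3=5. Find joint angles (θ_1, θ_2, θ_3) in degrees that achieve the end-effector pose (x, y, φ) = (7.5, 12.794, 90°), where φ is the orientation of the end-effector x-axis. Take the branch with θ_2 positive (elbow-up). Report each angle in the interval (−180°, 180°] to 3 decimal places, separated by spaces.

wrist centre = target − a_3·(cos φ, sin φ) = (7.5000, 7.7940)
cos θ_2 = (116.9964−3²−9²)/(2·3·9) = 0.4999; θ_2 = 60.0044° (elbow-up)
β = atan2(7.7940,7.5000) = 46.1013°; ψ = atan2(7.7946,7.4994) = 46.1056°
θ_1 = β − ψ = -0.0044°
θ_3 = φ − θ_1 − θ_2 = 30.0000° (wrapped to (-180°,180°])

-0.004 60.004 30.000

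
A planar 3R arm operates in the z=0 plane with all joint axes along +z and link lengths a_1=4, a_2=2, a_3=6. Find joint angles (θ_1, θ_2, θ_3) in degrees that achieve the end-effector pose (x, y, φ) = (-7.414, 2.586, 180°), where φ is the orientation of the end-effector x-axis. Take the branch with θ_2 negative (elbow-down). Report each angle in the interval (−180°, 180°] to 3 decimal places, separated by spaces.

147.345 -134.997 167.653

wrist centre = target − a_3·(cos φ, sin φ) = (-1.4140, 2.5860)
cos θ_2 = (8.6868−4²−2²)/(2·4·2) = -0.7071; θ_2 = -134.9975° (elbow-down)
β = atan2(2.5860,-1.4140) = 118.6694°; ψ = atan2(-1.4143,2.5858) = -28.6755°
θ_1 = β − ψ = 147.3449°
θ_3 = φ − θ_1 − θ_2 = 167.6525° (wrapped to (-180°,180°])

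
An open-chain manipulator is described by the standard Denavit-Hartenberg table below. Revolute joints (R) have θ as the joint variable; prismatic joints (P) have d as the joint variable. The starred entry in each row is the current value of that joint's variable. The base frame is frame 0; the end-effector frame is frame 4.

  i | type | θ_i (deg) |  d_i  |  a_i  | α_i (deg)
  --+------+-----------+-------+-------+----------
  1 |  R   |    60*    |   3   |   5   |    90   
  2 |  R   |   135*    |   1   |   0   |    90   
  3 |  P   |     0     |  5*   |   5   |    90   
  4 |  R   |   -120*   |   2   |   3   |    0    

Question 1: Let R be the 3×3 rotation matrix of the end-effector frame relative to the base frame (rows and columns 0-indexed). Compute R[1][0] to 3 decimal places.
End-effector x-axis (col 0 of R) = (-0.1294,-0.2241,-0.9659)
R[1][0] = -0.2241

-0.224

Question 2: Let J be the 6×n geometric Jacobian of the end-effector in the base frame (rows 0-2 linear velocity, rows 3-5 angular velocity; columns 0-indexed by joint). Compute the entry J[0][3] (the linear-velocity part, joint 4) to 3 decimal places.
-1.449

axis z_3 = (-0.8660,0.5000,0.0000); lever o_n−o_3 = (-2.1203,0.3276,-2.8978)
cross product → J_v[:, 3] = (-1.4489,-2.5095,0.7765)
J_ω[:, 3] = z_3
entry J[0][3] = -1.4489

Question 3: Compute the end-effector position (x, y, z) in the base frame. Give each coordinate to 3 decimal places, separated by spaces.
1.246 4.158 7.173

after link 1: o_1 = (2.5000, 4.3301, 3.0000)
after link 2: o_2 = (3.3660, 3.8301, 3.0000)
after link 3: o_3 = (3.3660, 3.8301, 10.0711)
after link 4: o_4 = (1.2457, 4.1577, 7.1733)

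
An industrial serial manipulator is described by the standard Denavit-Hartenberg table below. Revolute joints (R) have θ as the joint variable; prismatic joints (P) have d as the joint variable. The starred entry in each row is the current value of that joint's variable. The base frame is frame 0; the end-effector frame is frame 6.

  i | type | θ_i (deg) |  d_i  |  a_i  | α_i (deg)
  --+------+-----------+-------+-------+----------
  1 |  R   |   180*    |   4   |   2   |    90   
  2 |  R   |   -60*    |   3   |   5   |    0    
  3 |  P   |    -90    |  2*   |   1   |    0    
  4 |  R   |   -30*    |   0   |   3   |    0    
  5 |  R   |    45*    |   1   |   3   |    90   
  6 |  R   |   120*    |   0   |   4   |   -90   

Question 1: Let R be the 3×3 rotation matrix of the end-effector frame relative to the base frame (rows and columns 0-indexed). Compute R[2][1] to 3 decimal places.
-0.707

End-effector y-axis (col 1 of R) = (-0.7071,0.0000,-0.7071)
R[2][1] = -0.7071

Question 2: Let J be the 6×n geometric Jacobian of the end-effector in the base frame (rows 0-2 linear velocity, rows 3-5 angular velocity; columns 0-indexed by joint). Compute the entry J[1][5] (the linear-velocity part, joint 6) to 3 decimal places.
-2.000

axis z_5 = (0.7071,-0.0000,0.7071); lever o_n−o_5 = (-1.4142,3.4641,1.4142)
cross product → J_v[:, 5] = (-2.4495,-2.0000,2.4495)
J_ω[:, 5] = z_5
entry J[1][5] = -2.0000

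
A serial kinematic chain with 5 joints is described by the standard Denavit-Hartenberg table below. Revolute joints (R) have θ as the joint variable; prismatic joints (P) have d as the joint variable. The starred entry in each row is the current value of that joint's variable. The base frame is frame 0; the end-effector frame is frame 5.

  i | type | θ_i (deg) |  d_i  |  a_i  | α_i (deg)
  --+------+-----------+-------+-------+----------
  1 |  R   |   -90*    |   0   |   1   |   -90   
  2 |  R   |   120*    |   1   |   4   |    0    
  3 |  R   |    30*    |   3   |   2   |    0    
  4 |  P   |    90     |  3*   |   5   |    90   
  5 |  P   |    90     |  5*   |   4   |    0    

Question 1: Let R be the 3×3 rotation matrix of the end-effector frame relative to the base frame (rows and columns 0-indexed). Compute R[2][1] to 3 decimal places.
-0.866

End-effector y-axis (col 1 of R) = (0.0000,-0.5000,-0.8660)
R[2][1] = -0.8660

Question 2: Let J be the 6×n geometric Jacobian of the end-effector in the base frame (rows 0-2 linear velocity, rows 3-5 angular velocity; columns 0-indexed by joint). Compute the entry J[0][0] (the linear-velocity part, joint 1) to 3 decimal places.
-9.562

axis z_0 = ẑ; lever o_n−o_0 = (11.0000,9.5622,-2.6340)
cross product → J_v[:, 0] = (-9.5622,11.0000,0.0000)
J_ω[:, 0] = z_0
entry J[0][0] = -9.5622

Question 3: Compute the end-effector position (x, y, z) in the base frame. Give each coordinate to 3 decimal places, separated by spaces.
11.000 9.562 -2.634

after link 1: o_1 = (0.0000, -1.0000, 0.0000)
after link 2: o_2 = (1.0000, 1.0000, -3.4641)
after link 3: o_3 = (4.0000, 2.7321, -4.4641)
after link 4: o_4 = (7.0000, 5.2321, -0.1340)
after link 5: o_5 = (11.0000, 9.5622, -2.6340)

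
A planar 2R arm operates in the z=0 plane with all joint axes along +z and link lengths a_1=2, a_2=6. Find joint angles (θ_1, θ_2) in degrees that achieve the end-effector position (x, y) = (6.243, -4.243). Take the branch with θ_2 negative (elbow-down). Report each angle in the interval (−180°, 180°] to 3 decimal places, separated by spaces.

cos θ_2 = (56.9781−2²−6²)/(2·2·6) = 0.7074; θ_2 = -44.9746° (elbow-down)
β = atan2(-4.2430,6.2430) = -34.2016°; ψ = atan2(-4.2408,6.2445) = -34.1811°
θ_1 = β − ψ = -0.0206°

-0.021 -44.975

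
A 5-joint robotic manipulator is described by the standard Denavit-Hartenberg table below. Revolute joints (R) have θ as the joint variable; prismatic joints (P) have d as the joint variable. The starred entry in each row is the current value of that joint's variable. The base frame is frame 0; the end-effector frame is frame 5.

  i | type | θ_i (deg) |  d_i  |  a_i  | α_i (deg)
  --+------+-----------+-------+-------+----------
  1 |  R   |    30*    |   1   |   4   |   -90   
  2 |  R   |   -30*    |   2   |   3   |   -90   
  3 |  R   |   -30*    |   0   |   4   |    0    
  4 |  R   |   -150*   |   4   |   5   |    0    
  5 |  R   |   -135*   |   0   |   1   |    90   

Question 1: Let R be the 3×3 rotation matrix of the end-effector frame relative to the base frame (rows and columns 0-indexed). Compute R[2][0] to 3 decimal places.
End-effector x-axis (col 0 of R) = (0.8839,-0.3062,0.3536)
R[2][0] = 0.3536

0.354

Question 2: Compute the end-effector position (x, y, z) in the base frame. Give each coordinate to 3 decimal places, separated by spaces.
after link 1: o_1 = (3.4641, 2.0000, 1.0000)
after link 2: o_2 = (4.7141, 5.0311, 2.5000)
after link 3: o_3 = (6.3122, 8.2631, 4.2321)
after link 4: o_4 = (4.2942, 7.0981, -1.7321)
after link 5: o_5 = (5.1781, 6.7919, -1.3785)

5.178 6.792 -1.378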